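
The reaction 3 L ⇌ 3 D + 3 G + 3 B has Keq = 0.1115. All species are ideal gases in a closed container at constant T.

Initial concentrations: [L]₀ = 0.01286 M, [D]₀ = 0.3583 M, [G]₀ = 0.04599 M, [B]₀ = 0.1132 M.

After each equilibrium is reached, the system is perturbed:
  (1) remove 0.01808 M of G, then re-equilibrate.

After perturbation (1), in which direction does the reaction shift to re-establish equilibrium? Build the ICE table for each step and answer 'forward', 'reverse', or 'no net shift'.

Direction: forward

Q₀ = 0.003052 vs Keq = 0.1115 ⇒ Q<K, forward
Step 1:
                   L          D          G          B
  init       0.01286     0.3583    0.04599     0.1132
  Δ        -0.007895   0.007895   0.007895   0.007895
  eq        0.004965     0.3662    0.05389     0.1211
  solve Keq expr → x = 0.002632; check Q = 0.1115
Then remove 0.01808 M of G.
Step 2:
                   L          D          G          B
  init      0.004965     0.3662    0.03581     0.1211
  Δ        -0.001474   0.001474   0.001474   0.001474
  eq         0.00349     0.3677    0.03728     0.1226
  solve Keq expr → x = 4.9138e-04; check Q = 0.1115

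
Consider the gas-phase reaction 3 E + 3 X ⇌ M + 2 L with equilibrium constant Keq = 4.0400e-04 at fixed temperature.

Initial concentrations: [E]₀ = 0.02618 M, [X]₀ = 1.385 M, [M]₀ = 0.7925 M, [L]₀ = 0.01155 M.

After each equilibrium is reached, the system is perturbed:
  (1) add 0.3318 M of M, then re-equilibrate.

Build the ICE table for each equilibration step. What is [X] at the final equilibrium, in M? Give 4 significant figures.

Q₀ = 2.218 vs Keq = 4.0400e-04 ⇒ Q>K, reverse
Step 1:
                    E           X           M           L
  Initial     0.02618       1.385      0.7925     0.01155
  Change      0.01682     0.01682   -0.005607    -0.01121
  Equil         0.043       1.402      0.7869  3.3535e-04
  solve Keq expr → x = -0.005607; check Q = 4.0400e-04
Then add 0.3318 M of M.
Step 2:
                    E           X           M           L
  Initial       0.043       1.402       1.119  3.3535e-04
  Change   7.9925e-05  7.9925e-05 -2.6642e-05 -5.3284e-05
  Equil       0.04308       1.402       1.119  2.8207e-04
  solve Keq expr → x = -2.6642e-05; check Q = 4.0400e-04

[X]_eq = 1.402 M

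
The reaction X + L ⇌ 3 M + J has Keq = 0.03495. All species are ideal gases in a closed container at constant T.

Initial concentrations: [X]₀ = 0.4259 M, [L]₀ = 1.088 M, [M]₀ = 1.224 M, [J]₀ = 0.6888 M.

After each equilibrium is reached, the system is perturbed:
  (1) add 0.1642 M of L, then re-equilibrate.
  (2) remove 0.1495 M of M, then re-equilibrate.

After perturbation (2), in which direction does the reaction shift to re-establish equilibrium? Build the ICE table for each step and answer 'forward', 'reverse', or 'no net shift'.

Direction: forward

Q₀ = 2.726 vs Keq = 0.03495 ⇒ Q>K, reverse
Step 1:
                   X          L          M          J
  I           0.4259      1.088      1.224     0.6888
  C           0.2659     0.2659    -0.7978    -0.2659
  E           0.6918      1.354     0.4262     0.4229
  solve Keq expr → x = -0.2659; check Q = 0.03495
Then add 0.1642 M of L.
Step 2:
                   X          L          M          J
  I           0.6918      1.518     0.4262     0.4229
  C        -0.004534  -0.004534     0.0136   0.004534
  E           0.6873      1.514     0.4398     0.4274
  solve Keq expr → x = 0.004534; check Q = 0.03495
Then remove 0.1495 M of M.
Step 3:
                   X          L          M          J
  I           0.6873      1.514     0.2903     0.4274
  C         -0.04122   -0.04122     0.1237    0.04122
  E           0.6461      1.472      0.414     0.4686
  solve Keq expr → x = 0.04122; check Q = 0.03495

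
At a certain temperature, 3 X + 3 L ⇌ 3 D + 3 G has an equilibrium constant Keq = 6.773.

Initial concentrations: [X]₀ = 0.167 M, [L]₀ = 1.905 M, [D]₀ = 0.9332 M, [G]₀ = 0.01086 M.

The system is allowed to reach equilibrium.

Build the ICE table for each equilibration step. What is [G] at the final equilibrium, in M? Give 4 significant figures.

[G]_eq = 0.1354 M

Q₀ = 3.2328e-05 vs Keq = 6.773 ⇒ Q<K, forward
Step 1:
                    X           L           D           G
  init          0.167       1.905      0.9332     0.01086
  Δ           -0.1245     -0.1245      0.1245      0.1245
  eq           0.0425        1.78       1.058      0.1354
  solve Keq expr → x = 0.0415; check Q = 6.773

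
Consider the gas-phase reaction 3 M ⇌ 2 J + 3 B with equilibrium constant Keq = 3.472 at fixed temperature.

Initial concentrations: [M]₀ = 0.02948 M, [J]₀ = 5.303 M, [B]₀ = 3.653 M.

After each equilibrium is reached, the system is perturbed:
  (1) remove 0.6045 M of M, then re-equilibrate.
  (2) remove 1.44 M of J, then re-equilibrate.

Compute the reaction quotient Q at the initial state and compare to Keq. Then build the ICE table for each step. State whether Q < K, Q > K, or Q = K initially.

Q₀ = 5.3507e+07; Q > K (proceeds reverse)

Q₀ = 5.3507e+07 vs Keq = 3.472 ⇒ Q>K, reverse
Step 1:
                   M          J          B
  init       0.02948      5.303      3.653
  Δ            2.242     -1.495     -2.242
  eq           2.272      3.808      1.411
  solve Keq expr → x = -0.7474; check Q = 3.472
Then remove 0.6045 M of M.
Step 2:
                   M          J          B
  init         1.667      3.808      1.411
  Δ           0.2131    -0.1421    -0.2131
  eq            1.88      3.666      1.198
  solve Keq expr → x = -0.07103; check Q = 3.472
Then remove 1.44 M of J.
Step 3:
                   M          J          B
  init          1.88      2.226      1.198
  Δ           -0.218     0.1453      0.218
  eq           1.662      2.371      1.416
  solve Keq expr → x = 0.07266; check Q = 3.472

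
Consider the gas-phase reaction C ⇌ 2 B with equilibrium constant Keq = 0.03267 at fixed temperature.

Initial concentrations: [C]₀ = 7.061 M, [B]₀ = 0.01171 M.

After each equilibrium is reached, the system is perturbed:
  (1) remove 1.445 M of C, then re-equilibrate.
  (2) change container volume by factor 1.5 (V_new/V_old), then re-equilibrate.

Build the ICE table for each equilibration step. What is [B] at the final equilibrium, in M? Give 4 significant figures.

Q₀ = 1.9420e-05 vs Keq = 0.03267 ⇒ Q<K, forward
Step 1:
                  C         B
  init        7.061   0.01171
  Δ         -0.2303    0.4607
  eq          6.831    0.4724
  solve Keq expr → x = 0.2303; check Q = 0.03267
Then remove 1.445 M of C.
Step 2:
                  C         B
  init        5.386    0.4724
  Δ         0.02596  -0.05192
  eq          5.412    0.4205
  solve Keq expr → x = -0.02596; check Q = 0.03267
Then change container volume by factor 1.5 (V_new/V_old).
Step 3:
                  C         B
  init        3.608    0.2803
  Δ        -0.03077   0.06153
  eq          3.577    0.3418
  solve Keq expr → x = 0.03077; check Q = 0.03267

[B]_eq = 0.3418 M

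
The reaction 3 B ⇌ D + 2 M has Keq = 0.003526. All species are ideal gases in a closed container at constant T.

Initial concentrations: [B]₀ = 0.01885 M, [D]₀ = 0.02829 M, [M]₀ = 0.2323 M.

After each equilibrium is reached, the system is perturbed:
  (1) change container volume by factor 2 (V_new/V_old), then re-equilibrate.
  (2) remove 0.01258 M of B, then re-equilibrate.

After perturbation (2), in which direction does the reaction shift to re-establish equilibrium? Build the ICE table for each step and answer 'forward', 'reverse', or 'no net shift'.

Q₀ = 227.9 vs Keq = 0.003526 ⇒ Q>K, reverse
Step 1:
                    B           D           M
  I           0.01885     0.02829      0.2323
  C           0.08449    -0.02816    -0.05633
  E            0.1033  1.2567e-04       0.176
  solve Keq expr → x = -0.02816; check Q = 0.003526
Then change container volume by factor 2 (V_new/V_old).
Step 2:
                    B           D           M
  I           0.05167  6.2836e-05     0.08799
  C                 0           0           0
  E           0.05167  6.2836e-05     0.08799
  solve Keq expr → x = 0; check Q = 0.003526
Then remove 0.01258 M of B.
Step 3:
                    B           D           M
  I           0.03909  6.2836e-05     0.08799
  C        1.0608e-04 -3.5362e-05 -7.0723e-05
  E            0.0392  2.7475e-05     0.08791
  solve Keq expr → x = -3.5362e-05; check Q = 0.003526

Direction: reverse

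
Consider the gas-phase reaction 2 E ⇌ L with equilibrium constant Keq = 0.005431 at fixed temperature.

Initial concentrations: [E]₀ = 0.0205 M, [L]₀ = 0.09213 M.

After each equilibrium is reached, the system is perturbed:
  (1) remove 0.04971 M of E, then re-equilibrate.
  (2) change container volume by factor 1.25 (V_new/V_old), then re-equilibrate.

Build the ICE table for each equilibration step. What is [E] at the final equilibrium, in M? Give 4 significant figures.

Q₀ = 219.2 vs Keq = 0.005431 ⇒ Q>K, reverse
Step 1:
                   E          L
  I           0.0205    0.09213
  C           0.1838    -0.0919
  E           0.2043 2.2670e-04
  solve Keq expr → x = -0.0919; check Q = 0.005431
Then remove 0.04971 M of E.
Step 2:
                   E          L
  I           0.1546 2.2670e-04
  C       1.9314e-04 -9.6570e-05
  E           0.1548 1.3013e-04
  solve Keq expr → x = -9.6570e-05; check Q = 0.005431
Then change container volume by factor 1.25 (V_new/V_old).
Step 3:
                   E          L
  I           0.1238 1.0410e-04
  C       4.1529e-05 -2.0764e-05
  E           0.1239 8.3337e-05
  solve Keq expr → x = -2.0764e-05; check Q = 0.005431

[E]_eq = 0.1239 M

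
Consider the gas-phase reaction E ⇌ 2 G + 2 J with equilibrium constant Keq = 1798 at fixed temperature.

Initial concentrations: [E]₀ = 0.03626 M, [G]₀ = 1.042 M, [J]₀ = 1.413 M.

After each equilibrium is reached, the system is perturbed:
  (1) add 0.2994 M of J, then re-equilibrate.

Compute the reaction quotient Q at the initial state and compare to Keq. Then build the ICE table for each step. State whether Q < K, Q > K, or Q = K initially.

Q₀ = 59.78 vs Keq = 1798 ⇒ Q<K, forward
Step 1:
                    E           G           J
  Initial     0.03626       1.042       1.413
  Change     -0.03475      0.0695      0.0695
  Equil       0.00151       1.111       1.482
  solve Keq expr → x = 0.03475; check Q = 1798
Then add 0.2994 M of J.
Step 2:
                    E           G           J
  Initial     0.00151       1.111       1.782
  Change   6.6312e-04   -0.001326   -0.001326
  Equil      0.002173        1.11       1.781
  solve Keq expr → x = -6.6312e-04; check Q = 1798

Q₀ = 59.78; Q < K (proceeds forward)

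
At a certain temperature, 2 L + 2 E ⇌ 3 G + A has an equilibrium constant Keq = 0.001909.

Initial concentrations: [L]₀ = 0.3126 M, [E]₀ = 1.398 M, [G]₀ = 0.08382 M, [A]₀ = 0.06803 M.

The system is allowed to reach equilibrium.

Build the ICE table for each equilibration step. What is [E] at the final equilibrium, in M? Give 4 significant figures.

Q₀ = 2.0977e-04 vs Keq = 0.001909 ⇒ Q<K, forward
Step 1:
                  L         E         G         A
  Initial    0.3126     1.398   0.08382   0.06803
  Change   -0.03998  -0.03998   0.05997   0.01999
  Equil      0.2726     1.358    0.1438   0.08802
  solve Keq expr → x = 0.01999; check Q = 0.001909

[E]_eq = 1.358 M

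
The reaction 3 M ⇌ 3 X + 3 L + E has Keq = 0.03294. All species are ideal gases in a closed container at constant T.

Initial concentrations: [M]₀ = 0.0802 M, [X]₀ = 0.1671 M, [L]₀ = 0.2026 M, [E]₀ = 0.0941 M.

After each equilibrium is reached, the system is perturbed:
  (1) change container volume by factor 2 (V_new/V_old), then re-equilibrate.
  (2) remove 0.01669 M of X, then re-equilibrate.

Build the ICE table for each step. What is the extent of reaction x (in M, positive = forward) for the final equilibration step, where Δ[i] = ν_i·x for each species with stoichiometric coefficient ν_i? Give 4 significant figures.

x = 6.4317e-04 M

Q₀ = 0.007078 vs Keq = 0.03294 ⇒ Q<K, forward
Step 1:
                   M          X          L          E
  I           0.0802     0.1671     0.2026     0.0941
  C         -0.01984    0.01984    0.01984   0.006615
  E          0.06036     0.1869     0.2224     0.1007
  solve Keq expr → x = 0.006615; check Q = 0.03294
Then change container volume by factor 2 (V_new/V_old).
Step 2:
                   M          X          L          E
  I          0.03018    0.09347     0.1112    0.05036
  C         -0.01416    0.01416    0.01416    0.00472
  E          0.01602     0.1076     0.1254    0.05508
  solve Keq expr → x = 0.00472; check Q = 0.03294
Then remove 0.01669 M of X.
Step 3:
                   M          X          L          E
  I          0.01602    0.09094     0.1254    0.05508
  C         -0.00193    0.00193    0.00193 6.4317e-04
  E          0.01409    0.09287     0.1273    0.05572
  solve Keq expr → x = 6.4317e-04; check Q = 0.03294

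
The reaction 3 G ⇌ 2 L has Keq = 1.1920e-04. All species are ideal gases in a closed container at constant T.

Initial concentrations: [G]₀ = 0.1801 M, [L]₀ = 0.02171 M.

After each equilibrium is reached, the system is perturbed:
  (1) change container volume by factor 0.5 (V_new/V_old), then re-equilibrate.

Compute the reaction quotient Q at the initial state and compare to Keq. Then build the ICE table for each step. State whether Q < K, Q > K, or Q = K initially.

Q₀ = 0.08068; Q > K (proceeds reverse)

Q₀ = 0.08068 vs Keq = 1.1920e-04 ⇒ Q>K, reverse
Step 1:
                    G           L
  Initial      0.1801     0.02171
  Change      0.03098    -0.02065
  Equil        0.2111    0.001059
  solve Keq expr → x = -0.01033; check Q = 1.1920e-04
Then change container volume by factor 0.5 (V_new/V_old).
Step 2:
                    G           L
  Initial      0.4222    0.002118
  Change    -0.001295  8.6334e-04
  Equil        0.4209    0.002981
  solve Keq expr → x = 4.3167e-04; check Q = 1.1920e-04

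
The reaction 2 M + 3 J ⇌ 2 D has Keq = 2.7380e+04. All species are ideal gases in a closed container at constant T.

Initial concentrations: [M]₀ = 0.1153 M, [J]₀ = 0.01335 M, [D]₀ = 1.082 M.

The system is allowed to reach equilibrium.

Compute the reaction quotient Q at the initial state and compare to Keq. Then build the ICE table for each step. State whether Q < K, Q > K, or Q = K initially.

Q₀ = 3.7013e+07 vs Keq = 2.7380e+04 ⇒ Q>K, reverse
Step 1:
                  M         J         D
  init       0.1153   0.01335     1.082
  Δ         0.06209   0.09313  -0.06209
  eq         0.1774    0.1065      1.02
  solve Keq expr → x = -0.03104; check Q = 2.7380e+04

Q₀ = 3.7013e+07; Q > K (proceeds reverse)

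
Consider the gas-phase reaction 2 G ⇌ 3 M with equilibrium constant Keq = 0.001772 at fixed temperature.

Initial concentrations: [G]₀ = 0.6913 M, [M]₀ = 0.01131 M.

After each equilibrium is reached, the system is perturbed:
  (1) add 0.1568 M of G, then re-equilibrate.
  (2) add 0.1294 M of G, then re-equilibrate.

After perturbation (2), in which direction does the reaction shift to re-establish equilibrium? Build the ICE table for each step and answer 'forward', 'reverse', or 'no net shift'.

Direction: forward

Q₀ = 3.0273e-06 vs Keq = 0.001772 ⇒ Q<K, forward
Step 1:
                  G         M
  I          0.6913   0.01131
  C        -0.05231   0.07846
  E           0.639   0.08977
  solve Keq expr → x = 0.02615; check Q = 0.001772
Then add 0.1568 M of G.
Step 2:
                  G         M
  I          0.7958   0.08977
  C       -0.008911   0.01337
  E          0.7869    0.1031
  solve Keq expr → x = 0.004455; check Q = 0.001772
Then add 0.1294 M of G.
Step 3:
                  G         M
  I          0.9163    0.1031
  C        -0.00696   0.01044
  E          0.9093    0.1136
  solve Keq expr → x = 0.00348; check Q = 0.001772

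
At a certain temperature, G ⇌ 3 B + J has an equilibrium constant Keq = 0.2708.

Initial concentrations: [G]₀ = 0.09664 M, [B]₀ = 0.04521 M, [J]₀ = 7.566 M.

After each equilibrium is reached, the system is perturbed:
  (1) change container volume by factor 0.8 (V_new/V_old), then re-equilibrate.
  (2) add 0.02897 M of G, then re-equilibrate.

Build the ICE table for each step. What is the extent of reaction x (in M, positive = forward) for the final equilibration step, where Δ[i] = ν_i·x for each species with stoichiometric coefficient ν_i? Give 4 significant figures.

Q₀ = 0.007235 vs Keq = 0.2708 ⇒ Q<K, forward
Step 1:
                  G         B         J
  init      0.09664   0.04521     7.566
  Δ        -0.02952   0.08855   0.02952
  eq        0.06712    0.1338     7.596
  solve Keq expr → x = 0.02952; check Q = 0.2708
Then change container volume by factor 0.8 (V_new/V_old).
Step 2:
                  G         B         J
  init       0.0839    0.1672     9.494
  Δ        0.009507  -0.02852 -0.009507
  eq        0.09341    0.1387     9.485
  solve Keq expr → x = -0.009507; check Q = 0.2708
Then add 0.02897 M of G.
Step 3:
                  G         B         J
  init       0.1224    0.1387     9.485
  Δ       -0.003817   0.01145  0.003817
  eq         0.1186    0.1501     9.489
  solve Keq expr → x = 0.003817; check Q = 0.2708

x = 0.003817 M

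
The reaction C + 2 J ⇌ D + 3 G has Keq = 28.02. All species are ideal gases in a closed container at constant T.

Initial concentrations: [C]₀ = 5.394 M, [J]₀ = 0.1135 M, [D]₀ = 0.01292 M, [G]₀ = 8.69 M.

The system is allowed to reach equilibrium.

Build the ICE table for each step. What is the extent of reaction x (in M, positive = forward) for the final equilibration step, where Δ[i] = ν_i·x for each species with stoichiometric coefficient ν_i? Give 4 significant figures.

x = -0.008905 M

Q₀ = 122 vs Keq = 28.02 ⇒ Q>K, reverse
Step 1:
                    C           J           D           G
  init          5.394      0.1135     0.01292        8.69
  Δ          0.008905     0.01781   -0.008905    -0.02672
  eq            5.403      0.1313    0.004015       8.663
  solve Keq expr → x = -0.008905; check Q = 28.02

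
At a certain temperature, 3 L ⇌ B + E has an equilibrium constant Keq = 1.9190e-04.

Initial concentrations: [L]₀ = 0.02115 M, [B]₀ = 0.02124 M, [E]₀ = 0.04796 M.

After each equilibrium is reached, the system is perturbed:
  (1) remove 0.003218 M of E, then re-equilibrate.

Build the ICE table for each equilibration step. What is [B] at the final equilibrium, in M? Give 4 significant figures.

[B]_eq = 4.9878e-06 M

Q₀ = 107.7 vs Keq = 1.9190e-04 ⇒ Q>K, reverse
Step 1:
                  L         B         E
  I         0.02115   0.02124   0.04796
  C         0.06371  -0.02124  -0.02124
  E         0.08486 4.3876e-06   0.02672
  solve Keq expr → x = -0.02124; check Q = 1.9190e-04
Then remove 0.003218 M of E.
Step 2:
                  L         B         E
  I         0.08486 4.3876e-06   0.02351
  C       -1.8006e-06 6.0021e-07 6.0021e-07
  E         0.08486 4.9878e-06   0.02351
  solve Keq expr → x = 6.0021e-07; check Q = 1.9190e-04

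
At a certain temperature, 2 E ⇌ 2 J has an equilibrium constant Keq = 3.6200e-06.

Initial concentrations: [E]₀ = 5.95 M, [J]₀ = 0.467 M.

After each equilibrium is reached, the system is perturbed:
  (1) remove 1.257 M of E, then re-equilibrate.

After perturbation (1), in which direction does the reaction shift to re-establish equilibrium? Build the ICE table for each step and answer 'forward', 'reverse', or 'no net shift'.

Direction: reverse

Q₀ = 0.00616 vs Keq = 3.6200e-06 ⇒ Q>K, reverse
Step 1:
                    E           J
  Initial        5.95       0.467
  Change       0.4548     -0.4548
  Equil         6.405     0.01219
  solve Keq expr → x = -0.2274; check Q = 3.6200e-06
Then remove 1.257 M of E.
Step 2:
                    E           J
  Initial       5.148     0.01219
  Change     0.002387   -0.002387
  Equil          5.15    0.009799
  solve Keq expr → x = -0.001194; check Q = 3.6200e-06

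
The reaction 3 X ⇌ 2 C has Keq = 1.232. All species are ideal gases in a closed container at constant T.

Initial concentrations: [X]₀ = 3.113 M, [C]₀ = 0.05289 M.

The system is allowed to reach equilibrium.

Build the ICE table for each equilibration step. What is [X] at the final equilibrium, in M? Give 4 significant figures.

Q₀ = 9.2728e-05 vs Keq = 1.232 ⇒ Q<K, forward
Step 1:
                    X           C
  Initial       3.113     0.05289
  Change       -1.966       1.311
  Equil         1.147       1.364
  solve Keq expr → x = 0.6553; check Q = 1.232

[X]_eq = 1.147 M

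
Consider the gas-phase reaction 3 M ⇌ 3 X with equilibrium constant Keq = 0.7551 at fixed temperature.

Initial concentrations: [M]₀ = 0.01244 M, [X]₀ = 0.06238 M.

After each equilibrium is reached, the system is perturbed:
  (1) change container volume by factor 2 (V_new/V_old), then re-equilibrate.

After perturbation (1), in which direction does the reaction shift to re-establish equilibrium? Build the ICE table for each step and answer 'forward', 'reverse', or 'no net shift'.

Direction: no net shift

Q₀ = 126.1 vs Keq = 0.7551 ⇒ Q>K, reverse
Step 1:
                  M         X
  Initial   0.01244   0.06238
  Change    0.02672  -0.02672
  Equil     0.03916   0.03566
  solve Keq expr → x = -0.008907; check Q = 0.7551
Then change container volume by factor 2 (V_new/V_old).
Step 2:
                  M         X
  Initial   0.01958   0.01783
  Change          0         0
  Equil     0.01958   0.01783
  solve Keq expr → x = 0; check Q = 0.7551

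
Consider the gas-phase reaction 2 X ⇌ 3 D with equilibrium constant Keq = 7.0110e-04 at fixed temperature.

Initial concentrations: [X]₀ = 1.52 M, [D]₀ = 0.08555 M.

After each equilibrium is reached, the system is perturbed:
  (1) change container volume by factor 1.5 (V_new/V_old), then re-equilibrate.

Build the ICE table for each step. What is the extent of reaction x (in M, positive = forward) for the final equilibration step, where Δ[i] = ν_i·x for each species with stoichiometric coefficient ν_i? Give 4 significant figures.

Q₀ = 2.7100e-04 vs Keq = 7.0110e-04 ⇒ Q<K, forward
Step 1:
                    X           D
  Initial        1.52     0.08555
  Change     -0.02055     0.03083
  Equil         1.499      0.1164
  solve Keq expr → x = 0.01028; check Q = 7.0110e-04
Then change container volume by factor 1.5 (V_new/V_old).
Step 2:
                    X           D
  Initial      0.9996     0.07759
  Change    -0.007201      0.0108
  Equil        0.9924     0.08839
  solve Keq expr → x = 0.0036; check Q = 7.0110e-04

x = 0.0036 M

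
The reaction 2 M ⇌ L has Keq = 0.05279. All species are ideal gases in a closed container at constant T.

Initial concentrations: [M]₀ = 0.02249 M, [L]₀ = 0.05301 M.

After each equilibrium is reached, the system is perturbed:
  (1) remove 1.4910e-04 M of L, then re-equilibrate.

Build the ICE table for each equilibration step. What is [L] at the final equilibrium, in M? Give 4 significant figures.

[L]_eq = 8.4505e-04 M

Q₀ = 104.8 vs Keq = 0.05279 ⇒ Q>K, reverse
Step 1:
                   M          L
  Initial    0.02249    0.05301
  Change      0.1043   -0.05216
  Equil       0.1268 8.4893e-04
  solve Keq expr → x = -0.05216; check Q = 0.05279
Then remove 1.4910e-04 M of L.
Step 2:
                   M          L
  Initial     0.1268 6.9983e-04
  Change  -2.9043e-04 1.4522e-04
  Equil       0.1265 8.4505e-04
  solve Keq expr → x = 1.4522e-04; check Q = 0.05279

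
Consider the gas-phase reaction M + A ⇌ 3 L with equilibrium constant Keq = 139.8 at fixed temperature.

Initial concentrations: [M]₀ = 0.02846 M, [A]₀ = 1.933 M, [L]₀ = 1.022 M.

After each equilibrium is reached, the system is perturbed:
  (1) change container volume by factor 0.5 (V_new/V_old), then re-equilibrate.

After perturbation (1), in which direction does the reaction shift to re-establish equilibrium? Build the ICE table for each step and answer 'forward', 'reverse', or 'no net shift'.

Direction: reverse

Q₀ = 19.4 vs Keq = 139.8 ⇒ Q<K, forward
Step 1:
                  M         A         L
  I         0.02846     1.933     1.022
  C        -0.02357  -0.02357   0.07072
  E        0.004888     1.909     1.093
  solve Keq expr → x = 0.02357; check Q = 139.8
Then change container volume by factor 0.5 (V_new/V_old).
Step 2:
                  M         A         L
  I        0.009776     3.819     2.185
  C        0.009014  0.009014  -0.02704
  E         0.01879     3.828     2.158
  solve Keq expr → x = -0.009014; check Q = 139.8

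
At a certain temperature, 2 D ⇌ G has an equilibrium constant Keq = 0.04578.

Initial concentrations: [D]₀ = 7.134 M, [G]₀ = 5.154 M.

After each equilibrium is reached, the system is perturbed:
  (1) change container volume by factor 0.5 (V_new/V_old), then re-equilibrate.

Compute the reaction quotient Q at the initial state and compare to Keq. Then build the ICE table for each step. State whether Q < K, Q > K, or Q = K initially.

Q₀ = 0.1013 vs Keq = 0.04578 ⇒ Q>K, reverse
Step 1:
                    D           G
  Initial       7.134       5.154
  Change        2.248      -1.124
  Equil         9.382        4.03
  solve Keq expr → x = -1.124; check Q = 0.04578
Then change container volume by factor 0.5 (V_new/V_old).
Step 2:
                    D           G
  Initial       18.76        8.06
  Change       -3.957       1.978
  Equil         14.81       10.04
  solve Keq expr → x = 1.978; check Q = 0.04578

Q₀ = 0.1013; Q > K (proceeds reverse)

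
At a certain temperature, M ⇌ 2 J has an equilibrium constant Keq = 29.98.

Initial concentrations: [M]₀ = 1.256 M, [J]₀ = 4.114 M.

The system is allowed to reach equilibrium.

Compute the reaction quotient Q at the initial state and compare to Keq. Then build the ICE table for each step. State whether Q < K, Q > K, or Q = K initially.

Q₀ = 13.48 vs Keq = 29.98 ⇒ Q<K, forward
Step 1:
                   M          J
  init         1.256      4.114
  Δ          -0.4305     0.8609
  eq          0.8255      4.975
  solve Keq expr → x = 0.4305; check Q = 29.98

Q₀ = 13.48; Q < K (proceeds forward)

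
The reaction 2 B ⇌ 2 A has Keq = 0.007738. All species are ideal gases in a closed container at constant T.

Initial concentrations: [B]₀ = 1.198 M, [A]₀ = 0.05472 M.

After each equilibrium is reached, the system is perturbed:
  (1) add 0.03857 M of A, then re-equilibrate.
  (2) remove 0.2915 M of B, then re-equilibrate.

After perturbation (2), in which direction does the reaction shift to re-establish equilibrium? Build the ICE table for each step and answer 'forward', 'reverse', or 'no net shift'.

Q₀ = 0.002086 vs Keq = 0.007738 ⇒ Q<K, forward
Step 1:
                    B           A
  I             1.198     0.05472
  C          -0.04657     0.04657
  E             1.151      0.1013
  solve Keq expr → x = 0.02328; check Q = 0.007738
Then add 0.03857 M of A.
Step 2:
                    B           A
  I             1.151      0.1399
  C           0.03545    -0.03545
  E             1.187      0.1044
  solve Keq expr → x = -0.01773; check Q = 0.007738
Then remove 0.2915 M of B.
Step 3:
                    B           A
  I            0.8954      0.1044
  C           0.02357    -0.02357
  E             0.919     0.08084
  solve Keq expr → x = -0.01178; check Q = 0.007738

Direction: reverse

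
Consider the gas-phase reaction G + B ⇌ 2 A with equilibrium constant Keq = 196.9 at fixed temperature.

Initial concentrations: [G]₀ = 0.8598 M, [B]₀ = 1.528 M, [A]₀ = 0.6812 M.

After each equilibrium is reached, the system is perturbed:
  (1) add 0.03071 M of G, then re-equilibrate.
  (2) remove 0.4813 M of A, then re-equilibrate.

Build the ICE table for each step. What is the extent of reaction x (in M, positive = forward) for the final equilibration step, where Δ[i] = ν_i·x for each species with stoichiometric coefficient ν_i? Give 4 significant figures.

x = 0.01399 M

Q₀ = 0.3532 vs Keq = 196.9 ⇒ Q<K, forward
Step 1:
                    G           B           A
  init         0.8598       1.528      0.6812
  Δ            -0.821      -0.821       1.642
  eq          0.03877       0.707       2.323
  solve Keq expr → x = 0.821; check Q = 196.9
Then add 0.03071 M of G.
Step 2:
                    G           B           A
  init        0.06948       0.707       2.323
  Δ          -0.02724    -0.02724     0.05448
  eq          0.04224      0.6797       2.378
  solve Keq expr → x = 0.02724; check Q = 196.9
Then remove 0.4813 M of A.
Step 3:
                    G           B           A
  init        0.04224      0.6797       1.896
  Δ          -0.01399    -0.01399     0.02798
  eq          0.02825      0.6657       1.924
  solve Keq expr → x = 0.01399; check Q = 196.9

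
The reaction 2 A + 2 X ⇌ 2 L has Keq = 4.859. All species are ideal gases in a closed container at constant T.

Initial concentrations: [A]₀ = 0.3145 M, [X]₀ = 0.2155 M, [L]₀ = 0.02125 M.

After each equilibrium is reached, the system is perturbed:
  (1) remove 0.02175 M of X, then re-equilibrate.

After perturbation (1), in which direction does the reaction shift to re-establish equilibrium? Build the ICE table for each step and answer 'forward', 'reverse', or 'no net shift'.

Q₀ = 0.09831 vs Keq = 4.859 ⇒ Q<K, forward
Step 1:
                    A           X           L
  Initial      0.3145      0.2155     0.02125
  Change     -0.06316    -0.06316     0.06316
  Equil        0.2513      0.1523     0.08441
  solve Keq expr → x = 0.03158; check Q = 4.859
Then remove 0.02175 M of X.
Step 2:
                    A           X           L
  Initial      0.2513      0.1306     0.08441
  Change     0.006492    0.006492   -0.006492
  Equil        0.2578      0.1371     0.07791
  solve Keq expr → x = -0.003246; check Q = 4.859

Direction: reverse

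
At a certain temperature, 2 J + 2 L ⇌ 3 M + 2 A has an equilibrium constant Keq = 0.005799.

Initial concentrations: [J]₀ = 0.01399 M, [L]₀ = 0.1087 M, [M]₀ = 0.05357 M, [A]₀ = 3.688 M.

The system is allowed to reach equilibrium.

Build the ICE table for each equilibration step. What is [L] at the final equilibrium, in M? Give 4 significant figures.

[L]_eq = 0.1426 M

Q₀ = 904.2 vs Keq = 0.005799 ⇒ Q>K, reverse
Step 1:
                    J           L           M           A
  Initial     0.01399      0.1087     0.05357       3.688
  Change       0.0339      0.0339    -0.05084     -0.0339
  Equil       0.04789      0.1426    0.002726       3.654
  solve Keq expr → x = -0.01695; check Q = 0.005799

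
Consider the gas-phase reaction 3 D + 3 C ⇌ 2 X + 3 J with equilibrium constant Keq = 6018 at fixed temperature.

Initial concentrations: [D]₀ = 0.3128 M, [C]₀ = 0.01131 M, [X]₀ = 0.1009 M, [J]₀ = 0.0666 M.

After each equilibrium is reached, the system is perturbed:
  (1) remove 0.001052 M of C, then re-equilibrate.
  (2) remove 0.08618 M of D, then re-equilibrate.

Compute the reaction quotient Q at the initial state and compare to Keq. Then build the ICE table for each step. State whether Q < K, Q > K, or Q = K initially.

Q₀ = 67.92; Q < K (proceeds forward)

Q₀ = 67.92 vs Keq = 6018 ⇒ Q<K, forward
Step 1:
                   D          C          X          J
  Initial     0.3128    0.01131     0.1009     0.0666
  Change   -0.008274  -0.008274   0.005516   0.008274
  Equil       0.3045   0.003036     0.1064    0.07487
  solve Keq expr → x = 0.002758; check Q = 6018
Then remove 0.001052 M of C.
Step 2:
                   D          C          X          J
  Initial     0.3045   0.001984     0.1064    0.07487
  Change  9.8981e-04 9.8981e-04 -6.5987e-04 -9.8981e-04
  Equil       0.3055   0.002973     0.1058    0.07388
  solve Keq expr → x = -3.2994e-04; check Q = 6018
Then remove 0.08618 M of D.
Step 3:
                   D          C          X          J
  Initial     0.2193   0.002973     0.1058    0.07388
  Change     0.00107    0.00107 -7.1344e-04   -0.00107
  Equil       0.2204   0.004043      0.105    0.07281
  solve Keq expr → x = -3.5672e-04; check Q = 6018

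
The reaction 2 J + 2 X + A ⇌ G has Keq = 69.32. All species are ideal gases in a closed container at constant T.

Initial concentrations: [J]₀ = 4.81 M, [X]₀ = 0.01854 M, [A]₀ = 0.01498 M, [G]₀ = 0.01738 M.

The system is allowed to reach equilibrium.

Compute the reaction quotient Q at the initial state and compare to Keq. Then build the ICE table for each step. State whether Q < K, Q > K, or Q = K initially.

Q₀ = 145.9 vs Keq = 69.32 ⇒ Q>K, reverse
Step 1:
                  J         X         A         G
  init         4.81   0.01854   0.01498   0.01738
  Δ        0.004695  0.004695  0.002348 -0.002348
  eq          4.815   0.02324   0.01733   0.01503
  solve Keq expr → x = -0.002348; check Q = 69.32

Q₀ = 145.9; Q > K (proceeds reverse)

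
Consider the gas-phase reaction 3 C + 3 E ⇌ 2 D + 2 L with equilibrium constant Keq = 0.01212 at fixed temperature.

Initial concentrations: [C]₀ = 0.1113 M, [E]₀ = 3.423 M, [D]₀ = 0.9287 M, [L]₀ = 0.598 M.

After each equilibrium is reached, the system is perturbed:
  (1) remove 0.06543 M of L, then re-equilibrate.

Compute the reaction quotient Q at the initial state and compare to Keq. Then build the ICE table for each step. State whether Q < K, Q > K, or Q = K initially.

Q₀ = 5.578; Q > K (proceeds reverse)

Q₀ = 5.578 vs Keq = 0.01212 ⇒ Q>K, reverse
Step 1:
                   C          E          D          L
  init        0.1113      3.423     0.9287      0.598
  Δ           0.3505     0.3505    -0.2337    -0.2337
  eq          0.4618      3.773      0.695     0.3643
  solve Keq expr → x = -0.1168; check Q = 0.01212
Then remove 0.06543 M of L.
Step 2:
                   C          E          D          L
  init        0.4618      3.773      0.695     0.2989
  Δ         -0.02885   -0.02885    0.01923    0.01923
  eq          0.4329      3.745     0.7143     0.3181
  solve Keq expr → x = 0.009617; check Q = 0.01212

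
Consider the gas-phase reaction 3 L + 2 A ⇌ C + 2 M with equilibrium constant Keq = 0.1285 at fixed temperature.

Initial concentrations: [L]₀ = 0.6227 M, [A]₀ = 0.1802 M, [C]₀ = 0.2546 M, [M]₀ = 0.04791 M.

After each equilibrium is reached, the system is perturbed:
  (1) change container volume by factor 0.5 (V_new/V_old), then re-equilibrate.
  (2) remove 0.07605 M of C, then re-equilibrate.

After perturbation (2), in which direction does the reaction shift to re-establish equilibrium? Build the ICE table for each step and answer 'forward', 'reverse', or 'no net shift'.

Direction: forward

Q₀ = 0.07454 vs Keq = 0.1285 ⇒ Q<K, forward
Step 1:
                    L           A           C           M
  I            0.6227      0.1802      0.2546     0.04791
  C          -0.01389   -0.009261     0.00463    0.009261
  E            0.6088      0.1709      0.2592     0.05717
  solve Keq expr → x = 0.00463; check Q = 0.1285
Then change container volume by factor 0.5 (V_new/V_old).
Step 2:
                    L           A           C           M
  I             1.218      0.3419      0.5185      0.1143
  C          -0.08173    -0.05449     0.02724     0.05449
  E             1.136      0.2874      0.5457      0.1688
  solve Keq expr → x = 0.02724; check Q = 0.1285
Then remove 0.07605 M of C.
Step 3:
                    L           A           C           M
  I             1.136      0.2874      0.4697      0.1688
  C         -0.009496   -0.006331    0.003165    0.006331
  E             1.126      0.2811      0.4728      0.1752
  solve Keq expr → x = 0.003165; check Q = 0.1285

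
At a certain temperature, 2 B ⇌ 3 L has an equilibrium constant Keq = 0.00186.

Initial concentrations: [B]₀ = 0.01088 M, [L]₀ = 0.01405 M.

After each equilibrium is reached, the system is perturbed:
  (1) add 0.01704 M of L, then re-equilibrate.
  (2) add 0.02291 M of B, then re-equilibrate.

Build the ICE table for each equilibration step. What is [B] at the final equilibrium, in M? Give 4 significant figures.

[B]_eq = 0.04426 M

Q₀ = 0.02343 vs Keq = 0.00186 ⇒ Q>K, reverse
Step 1:
                  B         L
  I         0.01088   0.01405
  C        0.004333 -0.006499
  E         0.01521  0.007551
  solve Keq expr → x = -0.002166; check Q = 0.00186
Then add 0.01704 M of L.
Step 2:
                  B         L
  I         0.01521   0.02459
  C        0.009448  -0.01417
  E         0.02466   0.01042
  solve Keq expr → x = -0.004724; check Q = 0.00186
Then add 0.02291 M of B.
Step 3:
                  B         L
  I         0.04757   0.01042
  C       -0.003312  0.004968
  E         0.04426   0.01539
  solve Keq expr → x = 0.001656; check Q = 0.00186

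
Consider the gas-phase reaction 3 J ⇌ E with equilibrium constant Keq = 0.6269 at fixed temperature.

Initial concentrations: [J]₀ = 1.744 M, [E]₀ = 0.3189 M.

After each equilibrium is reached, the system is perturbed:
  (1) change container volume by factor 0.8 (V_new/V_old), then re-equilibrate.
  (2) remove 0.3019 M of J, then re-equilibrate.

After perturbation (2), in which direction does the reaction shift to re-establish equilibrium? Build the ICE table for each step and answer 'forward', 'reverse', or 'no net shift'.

Direction: reverse

Q₀ = 0.06012 vs Keq = 0.6269 ⇒ Q<K, forward
Step 1:
                   J          E
  I            1.744     0.3189
  C          -0.7717     0.2572
  E           0.9723     0.5761
  solve Keq expr → x = 0.2572; check Q = 0.6269
Then change container volume by factor 0.8 (V_new/V_old).
Step 2:
                   J          E
  I            1.215     0.7202
  C          -0.1451    0.04835
  E             1.07     0.7685
  solve Keq expr → x = 0.04835; check Q = 0.6269
Then remove 0.3019 M of J.
Step 3:
                   J          E
  I           0.7684     0.7685
  C             0.26   -0.08668
  E            1.028     0.6819
  solve Keq expr → x = -0.08668; check Q = 0.6269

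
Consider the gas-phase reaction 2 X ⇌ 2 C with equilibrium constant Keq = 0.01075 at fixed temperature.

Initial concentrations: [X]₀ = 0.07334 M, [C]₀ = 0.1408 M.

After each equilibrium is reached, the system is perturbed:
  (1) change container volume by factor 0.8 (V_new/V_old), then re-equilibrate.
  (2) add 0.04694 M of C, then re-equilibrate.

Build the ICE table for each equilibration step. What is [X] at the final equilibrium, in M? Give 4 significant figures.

Q₀ = 3.686 vs Keq = 0.01075 ⇒ Q>K, reverse
Step 1:
                    X           C
  init        0.07334      0.1408
  Δ            0.1207     -0.1207
  eq            0.194     0.02012
  solve Keq expr → x = -0.06034; check Q = 0.01075
Then change container volume by factor 0.8 (V_new/V_old).
Step 2:
                    X           C
  init         0.2425     0.02515
  Δ                 0           0
  eq           0.2425     0.02515
  solve Keq expr → x = 0; check Q = 0.01075
Then add 0.04694 M of C.
Step 3:
                    X           C
  init         0.2425     0.07209
  Δ           0.04253    -0.04253
  eq           0.2851     0.02956
  solve Keq expr → x = -0.02127; check Q = 0.01075

[X]_eq = 0.2851 M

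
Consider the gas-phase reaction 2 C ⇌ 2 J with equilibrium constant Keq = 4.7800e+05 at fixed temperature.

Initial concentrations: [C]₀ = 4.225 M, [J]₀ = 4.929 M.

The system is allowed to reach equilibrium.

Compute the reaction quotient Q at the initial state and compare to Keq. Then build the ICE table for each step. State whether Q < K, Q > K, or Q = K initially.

Q₀ = 1.361; Q < K (proceeds forward)

Q₀ = 1.361 vs Keq = 4.7800e+05 ⇒ Q<K, forward
Step 1:
                    C           J
  init          4.225       4.929
  Δ            -4.212       4.212
  eq          0.01322       9.141
  solve Keq expr → x = 2.106; check Q = 4.7800e+05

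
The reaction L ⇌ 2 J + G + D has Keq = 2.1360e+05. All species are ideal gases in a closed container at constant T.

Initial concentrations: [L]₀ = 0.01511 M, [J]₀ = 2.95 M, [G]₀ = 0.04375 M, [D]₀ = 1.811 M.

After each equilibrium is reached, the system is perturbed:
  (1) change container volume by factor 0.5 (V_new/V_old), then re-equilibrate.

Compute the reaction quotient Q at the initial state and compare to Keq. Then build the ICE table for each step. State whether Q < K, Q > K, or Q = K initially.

Q₀ = 45.63 vs Keq = 2.1360e+05 ⇒ Q<K, forward
Step 1:
                   L          J          G          D
  Initial    0.01511       2.95    0.04375      1.811
  Change    -0.01511    0.03021    0.01511    0.01511
  Equil   4.4690e-06       2.98    0.05886      1.826
  solve Keq expr → x = 0.01511; check Q = 2.1360e+05
Then change container volume by factor 0.5 (V_new/V_old).
Step 2:
                   L          J          G          D
  Initial 8.9379e-06       5.96     0.1177      3.652
  Change  6.2523e-05 -1.2505e-04 -6.2523e-05 -6.2523e-05
  Equil   7.1461e-05       5.96     0.1176      3.652
  solve Keq expr → x = -6.2523e-05; check Q = 2.1360e+05

Q₀ = 45.63; Q < K (proceeds forward)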